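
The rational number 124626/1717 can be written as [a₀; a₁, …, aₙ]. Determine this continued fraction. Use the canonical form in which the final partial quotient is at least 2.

[72; 1, 1, 2, 2, 28, 5]

124626 = 72·1717 + 1002, so a_0 = 72
1717 = 1·1002 + 715, so a_1 = 1
1002 = 1·715 + 287, so a_2 = 1
715 = 2·287 + 141, so a_3 = 2
287 = 2·141 + 5, so a_4 = 2
141 = 28·5 + 1, so a_5 = 28
5 = 5·1 + 0, so a_6 = 5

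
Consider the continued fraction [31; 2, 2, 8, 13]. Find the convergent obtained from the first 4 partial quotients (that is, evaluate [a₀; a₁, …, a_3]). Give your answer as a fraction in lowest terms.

Start with 8.
2 + 1/(8/1) = 2 + 1/8 = 17/8
2 + 1/(17/8) = 2 + 8/17 = 42/17
31 + 1/(42/17) = 31 + 17/42 = 1319/42

1319/42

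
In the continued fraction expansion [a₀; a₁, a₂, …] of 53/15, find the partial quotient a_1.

53 = 3·15 + 8, so a_0 = 3
15 = 1·8 + 7, so a_1 = 1

1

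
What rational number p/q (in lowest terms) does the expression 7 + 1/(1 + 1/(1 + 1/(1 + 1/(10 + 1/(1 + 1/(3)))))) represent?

a_0 = 7: 7/1
a_1 = 1: 8/1
a_2 = 1: 15/2
a_3 = 1: 23/3
a_4 = 10: 245/32
a_5 = 1: 268/35
a_6 = 3: 1049/137

1049/137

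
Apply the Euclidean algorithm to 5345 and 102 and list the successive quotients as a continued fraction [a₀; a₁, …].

⌊5345/102⌋ = 52, remainder 41
⌊102/41⌋ = 2, remainder 20
⌊41/20⌋ = 2, remainder 1
⌊20/1⌋ = 20, remainder 0

[52; 2, 2, 20]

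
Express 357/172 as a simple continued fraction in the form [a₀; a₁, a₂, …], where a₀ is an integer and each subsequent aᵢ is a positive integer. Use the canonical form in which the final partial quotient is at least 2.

[2; 13, 4, 3]

Run the Euclidean algorithm, recording each quotient:
357 ÷ 172 → quotient 2, remainder 13
172 ÷ 13 → quotient 13, remainder 3
13 ÷ 3 → quotient 4, remainder 1
3 ÷ 1 → quotient 3, remainder 0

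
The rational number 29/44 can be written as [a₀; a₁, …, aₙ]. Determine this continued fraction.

[0; 1, 1, 1, 14]

29 ÷ 44 → quotient 0, remainder 29
44 ÷ 29 → quotient 1, remainder 15
29 ÷ 15 → quotient 1, remainder 14
15 ÷ 14 → quotient 1, remainder 1
14 ÷ 1 → quotient 14, remainder 0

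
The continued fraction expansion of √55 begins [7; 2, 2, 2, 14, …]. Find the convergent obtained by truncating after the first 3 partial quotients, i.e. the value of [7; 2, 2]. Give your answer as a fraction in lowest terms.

a_0 = 7: 7/1
a_1 = 2: 15/2
a_2 = 2: 37/5

37/5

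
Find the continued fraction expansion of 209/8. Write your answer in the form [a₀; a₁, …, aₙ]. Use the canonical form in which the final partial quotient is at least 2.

Apply division with remainder until the remainder is 0:
209 = 26·8 + 1, so a_0 = 26
8 = 8·1 + 0, so a_1 = 8

[26; 8]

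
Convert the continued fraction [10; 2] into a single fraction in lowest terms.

Work from the innermost term outward:
Start with 2.
10 + 1/(2/1) = 10 + 1/2 = 21/2

21/2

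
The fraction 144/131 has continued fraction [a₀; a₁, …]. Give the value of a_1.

⌊144/131⌋ = 1, remainder 13
⌊131/13⌋ = 10, remainder 1

10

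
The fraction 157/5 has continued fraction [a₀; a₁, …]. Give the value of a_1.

2

⌊157/5⌋ = 31, remainder 2
⌊5/2⌋ = 2, remainder 1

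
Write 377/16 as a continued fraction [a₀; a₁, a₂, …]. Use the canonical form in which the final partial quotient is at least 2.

[23; 1, 1, 3, 2]

377 = 23·16 + 9, so a_0 = 23
16 = 1·9 + 7, so a_1 = 1
9 = 1·7 + 2, so a_2 = 1
7 = 3·2 + 1, so a_3 = 3
2 = 2·1 + 0, so a_4 = 2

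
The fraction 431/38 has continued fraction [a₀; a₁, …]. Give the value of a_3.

431 = 11·38 + 13, so a_0 = 11
38 = 2·13 + 12, so a_1 = 2
13 = 1·12 + 1, so a_2 = 1
12 = 12·1 + 0, so a_3 = 12

12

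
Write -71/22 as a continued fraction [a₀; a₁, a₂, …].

⌊-71/22⌋ = -4, remainder 17
⌊22/17⌋ = 1, remainder 5
⌊17/5⌋ = 3, remainder 2
⌊5/2⌋ = 2, remainder 1
⌊2/1⌋ = 2, remainder 0

[-4; 1, 3, 2, 2]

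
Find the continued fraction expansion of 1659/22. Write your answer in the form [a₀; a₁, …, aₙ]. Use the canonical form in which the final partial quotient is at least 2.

Run the Euclidean algorithm, recording each quotient:
⌊1659/22⌋ = 75, remainder 9
⌊22/9⌋ = 2, remainder 4
⌊9/4⌋ = 2, remainder 1
⌊4/1⌋ = 4, remainder 0

[75; 2, 2, 4]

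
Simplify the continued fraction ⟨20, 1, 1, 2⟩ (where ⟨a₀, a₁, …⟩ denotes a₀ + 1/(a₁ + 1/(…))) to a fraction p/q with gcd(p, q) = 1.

103/5

Start with 2.
1 + 1/(2/1) = 1 + 1/2 = 3/2
1 + 1/(3/2) = 1 + 2/3 = 5/3
20 + 1/(5/3) = 20 + 3/5 = 103/5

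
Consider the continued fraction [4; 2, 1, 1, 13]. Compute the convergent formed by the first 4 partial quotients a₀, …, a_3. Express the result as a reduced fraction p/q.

22/5

a_0 = 4: 4/1
a_1 = 2: 9/2
a_2 = 1: 13/3
a_3 = 1: 22/5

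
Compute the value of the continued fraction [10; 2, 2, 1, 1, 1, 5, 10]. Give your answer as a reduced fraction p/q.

a_0 = 10: 10/1
a_1 = 2: 21/2
a_2 = 2: 52/5
a_3 = 1: 73/7
a_4 = 1: 125/12
a_5 = 1: 198/19
a_6 = 5: 1115/107
a_7 = 10: 11348/1089

11348/1089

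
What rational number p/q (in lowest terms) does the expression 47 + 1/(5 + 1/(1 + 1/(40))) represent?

Starting at the tail and folding back:
Start with 40.
1 + 1/(40/1) = 1 + 1/40 = 41/40
5 + 1/(41/40) = 5 + 40/41 = 245/41
47 + 1/(245/41) = 47 + 41/245 = 11556/245

11556/245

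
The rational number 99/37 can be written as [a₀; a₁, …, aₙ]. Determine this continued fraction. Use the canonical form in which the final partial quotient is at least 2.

[2; 1, 2, 12]

Apply division with remainder until the remainder is 0:
99 ÷ 37 → quotient 2, remainder 25
37 ÷ 25 → quotient 1, remainder 12
25 ÷ 12 → quotient 2, remainder 1
12 ÷ 1 → quotient 12, remainder 0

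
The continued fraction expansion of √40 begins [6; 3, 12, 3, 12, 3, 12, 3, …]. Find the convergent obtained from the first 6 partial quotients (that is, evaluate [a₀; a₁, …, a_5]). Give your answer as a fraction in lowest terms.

27379/4329

a_0 = 6: 6/1
a_1 = 3: 19/3
a_2 = 12: 234/37
a_3 = 3: 721/114
a_4 = 12: 8886/1405
a_5 = 3: 27379/4329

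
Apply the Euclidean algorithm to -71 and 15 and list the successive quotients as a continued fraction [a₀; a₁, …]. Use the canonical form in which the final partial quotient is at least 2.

⌊-71/15⌋ = -5, remainder 4
⌊15/4⌋ = 3, remainder 3
⌊4/3⌋ = 1, remainder 1
⌊3/1⌋ = 3, remainder 0

[-5; 3, 1, 3]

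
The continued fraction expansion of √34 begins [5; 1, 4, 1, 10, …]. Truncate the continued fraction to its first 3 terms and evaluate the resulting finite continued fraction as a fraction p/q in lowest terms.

29/5

Starting at the tail and folding back:
Start with 4.
1 + 1/(4/1) = 1 + 1/4 = 5/4
5 + 1/(5/4) = 5 + 4/5 = 29/5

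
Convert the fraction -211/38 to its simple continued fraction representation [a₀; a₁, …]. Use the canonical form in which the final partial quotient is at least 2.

-211 ÷ 38 → quotient -6, remainder 17
38 ÷ 17 → quotient 2, remainder 4
17 ÷ 4 → quotient 4, remainder 1
4 ÷ 1 → quotient 4, remainder 0

[-6; 2, 4, 4]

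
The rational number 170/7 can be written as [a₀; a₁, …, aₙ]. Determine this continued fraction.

[24; 3, 2]

⌊170/7⌋ = 24, remainder 2
⌊7/2⌋ = 3, remainder 1
⌊2/1⌋ = 2, remainder 0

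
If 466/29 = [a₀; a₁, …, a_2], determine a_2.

⌊466/29⌋ = 16, remainder 2
⌊29/2⌋ = 14, remainder 1
⌊2/1⌋ = 2, remainder 0

2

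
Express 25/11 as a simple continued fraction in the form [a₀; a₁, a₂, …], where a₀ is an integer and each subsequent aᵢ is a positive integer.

[2; 3, 1, 2]

25 ÷ 11 → quotient 2, remainder 3
11 ÷ 3 → quotient 3, remainder 2
3 ÷ 2 → quotient 1, remainder 1
2 ÷ 1 → quotient 2, remainder 0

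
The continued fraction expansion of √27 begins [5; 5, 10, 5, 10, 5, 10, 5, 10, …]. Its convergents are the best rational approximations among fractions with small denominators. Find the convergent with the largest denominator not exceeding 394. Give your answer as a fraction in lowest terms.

1351/260

List convergents until the denominator exceeds the bound:
a_0 = 5: 5/1  (≤ bound)
a_1 = 5: 26/5  (≤ bound)
a_2 = 10: 265/51  (≤ bound)
a_3 = 5: 1351/260  (≤ bound)
a_4 = 10: 13775/2651  (> 394, stop)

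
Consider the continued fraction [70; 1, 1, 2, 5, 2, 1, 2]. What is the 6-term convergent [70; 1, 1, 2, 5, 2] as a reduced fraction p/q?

Starting at the tail and folding back:
Start with 2.
5 + 1/(2/1) = 5 + 1/2 = 11/2
2 + 1/(11/2) = 2 + 2/11 = 24/11
1 + 1/(24/11) = 1 + 11/24 = 35/24
1 + 1/(35/24) = 1 + 24/35 = 59/35
70 + 1/(59/35) = 70 + 35/59 = 4165/59

4165/59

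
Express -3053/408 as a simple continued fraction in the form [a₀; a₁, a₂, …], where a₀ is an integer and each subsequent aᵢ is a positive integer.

[-8; 1, 1, 14, 14]

-3053 = -8·408 + 211, so a_0 = -8
408 = 1·211 + 197, so a_1 = 1
211 = 1·197 + 14, so a_2 = 1
197 = 14·14 + 1, so a_3 = 14
14 = 14·1 + 0, so a_4 = 14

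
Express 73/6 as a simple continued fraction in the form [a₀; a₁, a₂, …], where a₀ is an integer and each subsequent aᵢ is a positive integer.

Apply division with remainder until the remainder is 0:
73 ÷ 6 → quotient 12, remainder 1
6 ÷ 1 → quotient 6, remainder 0

[12; 6]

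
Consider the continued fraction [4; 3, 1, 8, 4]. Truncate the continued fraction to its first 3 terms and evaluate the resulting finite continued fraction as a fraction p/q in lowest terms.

Starting at the tail and folding back:
Start with 1.
3 + 1/(1/1) = 3 + 1/1 = 4/1
4 + 1/(4/1) = 4 + 1/4 = 17/4

17/4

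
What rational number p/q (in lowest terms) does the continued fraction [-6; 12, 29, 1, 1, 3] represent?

-14739/2491

Collapse the nested fraction from the inside out:
Start with 3.
1 + 1/(3/1) = 1 + 1/3 = 4/3
1 + 1/(4/3) = 1 + 3/4 = 7/4
29 + 1/(7/4) = 29 + 4/7 = 207/7
12 + 1/(207/7) = 12 + 7/207 = 2491/207
-6 + 1/(2491/207) = -6 + 207/2491 = -14739/2491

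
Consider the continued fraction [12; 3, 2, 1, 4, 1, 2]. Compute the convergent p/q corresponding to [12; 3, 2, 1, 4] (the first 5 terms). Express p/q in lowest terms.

a_0 = 12: 12/1
a_1 = 3: 37/3
a_2 = 2: 86/7
a_3 = 1: 123/10
a_4 = 4: 578/47

578/47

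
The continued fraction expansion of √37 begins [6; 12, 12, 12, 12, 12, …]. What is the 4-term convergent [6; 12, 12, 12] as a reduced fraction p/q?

Use the convergent recurrence hₖ = aₖ·hₖ₋₁ + hₖ₋₂ (and likewise for the denominators kₖ):
a_0 = 6: 6/1
a_1 = 12: 73/12
a_2 = 12: 882/145
a_3 = 12: 10657/1752

10657/1752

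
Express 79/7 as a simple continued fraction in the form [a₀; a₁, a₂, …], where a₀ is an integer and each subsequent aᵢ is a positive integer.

Run the Euclidean algorithm, recording each quotient:
⌊79/7⌋ = 11, remainder 2
⌊7/2⌋ = 3, remainder 1
⌊2/1⌋ = 2, remainder 0

[11; 3, 2]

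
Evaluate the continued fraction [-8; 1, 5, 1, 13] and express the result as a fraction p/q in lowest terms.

-693/97

Start with 13.
1 + 1/(13/1) = 1 + 1/13 = 14/13
5 + 1/(14/13) = 5 + 13/14 = 83/14
1 + 1/(83/14) = 1 + 14/83 = 97/83
-8 + 1/(97/83) = -8 + 83/97 = -693/97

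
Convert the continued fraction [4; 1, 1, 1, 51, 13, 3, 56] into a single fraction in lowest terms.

1631285/349722

a_0 = 4: 4/1
a_1 = 1: 5/1
a_2 = 1: 9/2
a_3 = 1: 14/3
a_4 = 51: 723/155
a_5 = 13: 9413/2018
a_6 = 3: 28962/6209
a_7 = 56: 1631285/349722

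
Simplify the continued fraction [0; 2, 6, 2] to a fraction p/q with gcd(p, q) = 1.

Start with 2.
6 + 1/(2/1) = 6 + 1/2 = 13/2
2 + 1/(13/2) = 2 + 2/13 = 28/13
0 + 1/(28/13) = 0 + 13/28 = 13/28

13/28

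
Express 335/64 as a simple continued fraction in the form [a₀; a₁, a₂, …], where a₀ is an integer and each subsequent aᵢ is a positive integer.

335 ÷ 64 → quotient 5, remainder 15
64 ÷ 15 → quotient 4, remainder 4
15 ÷ 4 → quotient 3, remainder 3
4 ÷ 3 → quotient 1, remainder 1
3 ÷ 1 → quotient 3, remainder 0

[5; 4, 3, 1, 3]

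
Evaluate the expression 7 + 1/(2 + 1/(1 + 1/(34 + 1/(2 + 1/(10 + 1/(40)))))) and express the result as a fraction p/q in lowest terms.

Use the convergent recurrence hₖ = aₖ·hₖ₋₁ + hₖ₋₂ (and likewise for the denominators kₖ):
a_0 = 7: 7/1
a_1 = 2: 15/2
a_2 = 1: 22/3
a_3 = 34: 763/104
a_4 = 2: 1548/211
a_5 = 10: 16243/2214
a_6 = 40: 651268/88771

651268/88771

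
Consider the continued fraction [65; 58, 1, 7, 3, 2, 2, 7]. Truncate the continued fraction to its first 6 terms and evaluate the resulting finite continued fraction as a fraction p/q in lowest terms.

222033/3415

Start with 2.
3 + 1/(2/1) = 3 + 1/2 = 7/2
7 + 1/(7/2) = 7 + 2/7 = 51/7
1 + 1/(51/7) = 1 + 7/51 = 58/51
58 + 1/(58/51) = 58 + 51/58 = 3415/58
65 + 1/(3415/58) = 65 + 58/3415 = 222033/3415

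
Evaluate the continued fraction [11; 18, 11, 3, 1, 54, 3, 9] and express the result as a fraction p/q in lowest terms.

Work from the innermost term outward:
Start with 9.
3 + 1/(9/1) = 3 + 1/9 = 28/9
54 + 1/(28/9) = 54 + 9/28 = 1521/28
1 + 1/(1521/28) = 1 + 28/1521 = 1549/1521
3 + 1/(1549/1521) = 3 + 1521/1549 = 6168/1549
11 + 1/(6168/1549) = 11 + 1549/6168 = 69397/6168
18 + 1/(69397/6168) = 18 + 6168/69397 = 1255314/69397
11 + 1/(1255314/69397) = 11 + 69397/1255314 = 13877851/1255314

13877851/1255314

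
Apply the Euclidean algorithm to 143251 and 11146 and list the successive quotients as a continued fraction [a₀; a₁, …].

[12; 1, 5, 1, 3, 3, 3, 38]

Apply division with remainder until the remainder is 0:
143251 ÷ 11146 → quotient 12, remainder 9499
11146 ÷ 9499 → quotient 1, remainder 1647
9499 ÷ 1647 → quotient 5, remainder 1264
1647 ÷ 1264 → quotient 1, remainder 383
1264 ÷ 383 → quotient 3, remainder 115
383 ÷ 115 → quotient 3, remainder 38
115 ÷ 38 → quotient 3, remainder 1
38 ÷ 1 → quotient 38, remainder 0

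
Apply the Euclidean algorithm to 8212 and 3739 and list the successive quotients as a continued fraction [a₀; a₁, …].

[2; 5, 10, 1, 1, 1, 3, 6]

⌊8212/3739⌋ = 2, remainder 734
⌊3739/734⌋ = 5, remainder 69
⌊734/69⌋ = 10, remainder 44
⌊69/44⌋ = 1, remainder 25
⌊44/25⌋ = 1, remainder 19
⌊25/19⌋ = 1, remainder 6
⌊19/6⌋ = 3, remainder 1
⌊6/1⌋ = 6, remainder 0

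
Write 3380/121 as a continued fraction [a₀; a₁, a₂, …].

[27; 1, 14, 8]

Run the Euclidean algorithm, recording each quotient:
3380 ÷ 121 → quotient 27, remainder 113
121 ÷ 113 → quotient 1, remainder 8
113 ÷ 8 → quotient 14, remainder 1
8 ÷ 1 → quotient 8, remainder 0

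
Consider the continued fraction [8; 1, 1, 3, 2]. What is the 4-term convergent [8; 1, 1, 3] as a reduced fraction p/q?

Compute successive convergents:
a_0 = 8: 8/1
a_1 = 1: 9/1
a_2 = 1: 17/2
a_3 = 3: 60/7

60/7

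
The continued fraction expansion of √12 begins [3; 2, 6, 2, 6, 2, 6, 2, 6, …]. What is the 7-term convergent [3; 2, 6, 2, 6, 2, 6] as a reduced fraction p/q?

Start with 6.
2 + 1/(6/1) = 2 + 1/6 = 13/6
6 + 1/(13/6) = 6 + 6/13 = 84/13
2 + 1/(84/13) = 2 + 13/84 = 181/84
6 + 1/(181/84) = 6 + 84/181 = 1170/181
2 + 1/(1170/181) = 2 + 181/1170 = 2521/1170
3 + 1/(2521/1170) = 3 + 1170/2521 = 8733/2521

8733/2521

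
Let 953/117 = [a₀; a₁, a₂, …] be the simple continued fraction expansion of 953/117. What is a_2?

1

953 ÷ 117 → quotient 8, remainder 17
117 ÷ 17 → quotient 6, remainder 15
17 ÷ 15 → quotient 1, remainder 2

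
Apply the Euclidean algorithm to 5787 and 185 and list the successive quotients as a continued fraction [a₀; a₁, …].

Repeatedly divide and take the remainder:
⌊5787/185⌋ = 31, remainder 52
⌊185/52⌋ = 3, remainder 29
⌊52/29⌋ = 1, remainder 23
⌊29/23⌋ = 1, remainder 6
⌊23/6⌋ = 3, remainder 5
⌊6/5⌋ = 1, remainder 1
⌊5/1⌋ = 5, remainder 0

[31; 3, 1, 1, 3, 1, 5]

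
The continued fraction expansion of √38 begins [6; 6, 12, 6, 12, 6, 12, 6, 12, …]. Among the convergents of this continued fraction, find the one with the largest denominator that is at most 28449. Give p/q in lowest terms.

List convergents until the denominator exceeds the bound:
a_0 = 6: 6/1  (≤ bound)
a_1 = 6: 37/6  (≤ bound)
a_2 = 12: 450/73  (≤ bound)
a_3 = 6: 2737/444  (≤ bound)
a_4 = 12: 33294/5401  (≤ bound)
a_5 = 6: 202501/32850  (> 28449, stop)

33294/5401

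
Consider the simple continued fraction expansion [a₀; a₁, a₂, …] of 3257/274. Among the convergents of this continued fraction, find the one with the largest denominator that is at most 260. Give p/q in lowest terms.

List convergents until the denominator exceeds the bound:
a_0 = 11: 11/1  (≤ bound)
a_1 = 1: 12/1  (≤ bound)
a_2 = 7: 95/8  (≤ bound)
a_3 = 1: 107/9  (≤ bound)
a_4 = 5: 630/53  (≤ bound)
a_5 = 5: 3257/274  (> 260, stop)

630/53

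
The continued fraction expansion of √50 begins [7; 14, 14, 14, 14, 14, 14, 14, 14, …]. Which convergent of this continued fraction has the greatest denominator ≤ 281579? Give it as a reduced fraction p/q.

275807/39005

List convergents until the denominator exceeds the bound:
a_0 = 7: 7/1  (≤ bound)
a_1 = 14: 99/14  (≤ bound)
a_2 = 14: 1393/197  (≤ bound)
a_3 = 14: 19601/2772  (≤ bound)
a_4 = 14: 275807/39005  (≤ bound)
a_5 = 14: 3880899/548842  (> 281579, stop)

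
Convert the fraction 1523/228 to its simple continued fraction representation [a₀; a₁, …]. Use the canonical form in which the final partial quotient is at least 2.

[6; 1, 2, 8, 9]

1523 = 6·228 + 155, so a_0 = 6
228 = 1·155 + 73, so a_1 = 1
155 = 2·73 + 9, so a_2 = 2
73 = 8·9 + 1, so a_3 = 8
9 = 9·1 + 0, so a_4 = 9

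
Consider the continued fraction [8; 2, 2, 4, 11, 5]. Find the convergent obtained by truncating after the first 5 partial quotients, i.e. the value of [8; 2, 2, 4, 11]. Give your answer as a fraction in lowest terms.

2077/247

Work from the innermost term outward:
Start with 11.
4 + 1/(11/1) = 4 + 1/11 = 45/11
2 + 1/(45/11) = 2 + 11/45 = 101/45
2 + 1/(101/45) = 2 + 45/101 = 247/101
8 + 1/(247/101) = 8 + 101/247 = 2077/247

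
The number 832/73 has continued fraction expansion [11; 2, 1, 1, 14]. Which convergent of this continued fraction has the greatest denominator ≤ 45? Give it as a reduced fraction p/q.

57/5

a_0 = 11: 11/1  (≤ bound)
a_1 = 2: 23/2  (≤ bound)
a_2 = 1: 34/3  (≤ bound)
a_3 = 1: 57/5  (≤ bound)
a_4 = 14: 832/73  (> 45, stop)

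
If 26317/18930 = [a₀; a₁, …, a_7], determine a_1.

Run the Euclidean algorithm, recording each quotient:
26317 ÷ 18930 → quotient 1, remainder 7387
18930 ÷ 7387 → quotient 2, remainder 4156

2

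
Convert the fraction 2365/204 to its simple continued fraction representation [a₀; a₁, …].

2365 = 11·204 + 121, so a_0 = 11
204 = 1·121 + 83, so a_1 = 1
121 = 1·83 + 38, so a_2 = 1
83 = 2·38 + 7, so a_3 = 2
38 = 5·7 + 3, so a_4 = 5
7 = 2·3 + 1, so a_5 = 2
3 = 3·1 + 0, so a_6 = 3

[11; 1, 1, 2, 5, 2, 3]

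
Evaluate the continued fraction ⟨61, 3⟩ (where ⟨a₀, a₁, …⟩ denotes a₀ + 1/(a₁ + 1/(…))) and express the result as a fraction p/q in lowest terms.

184/3

a_0 = 61: 61/1
a_1 = 3: 184/3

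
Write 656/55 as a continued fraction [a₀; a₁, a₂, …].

[11; 1, 12, 1, 3]

Run the Euclidean algorithm, recording each quotient:
656 ÷ 55 → quotient 11, remainder 51
55 ÷ 51 → quotient 1, remainder 4
51 ÷ 4 → quotient 12, remainder 3
4 ÷ 3 → quotient 1, remainder 1
3 ÷ 1 → quotient 3, remainder 0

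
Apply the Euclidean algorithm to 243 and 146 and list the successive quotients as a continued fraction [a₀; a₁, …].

Run the Euclidean algorithm, recording each quotient:
243 = 1·146 + 97, so a_0 = 1
146 = 1·97 + 49, so a_1 = 1
97 = 1·49 + 48, so a_2 = 1
49 = 1·48 + 1, so a_3 = 1
48 = 48·1 + 0, so a_4 = 48

[1; 1, 1, 1, 48]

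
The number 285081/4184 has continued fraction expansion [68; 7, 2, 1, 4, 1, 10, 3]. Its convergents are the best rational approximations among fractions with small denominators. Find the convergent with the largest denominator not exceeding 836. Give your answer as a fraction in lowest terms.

8517/125

List convergents until the denominator exceeds the bound:
a_0 = 68: 68/1  (≤ bound)
a_1 = 7: 477/7  (≤ bound)
a_2 = 2: 1022/15  (≤ bound)
a_3 = 1: 1499/22  (≤ bound)
a_4 = 4: 7018/103  (≤ bound)
a_5 = 1: 8517/125  (≤ bound)
a_6 = 10: 92188/1353  (> 836, stop)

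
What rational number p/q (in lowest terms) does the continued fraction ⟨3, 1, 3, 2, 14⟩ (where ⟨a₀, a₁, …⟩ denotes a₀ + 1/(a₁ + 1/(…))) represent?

491/130

Use the convergent recurrence hₖ = aₖ·hₖ₋₁ + hₖ₋₂ (and likewise for the denominators kₖ):
a_0 = 3: 3/1
a_1 = 1: 4/1
a_2 = 3: 15/4
a_3 = 2: 34/9
a_4 = 14: 491/130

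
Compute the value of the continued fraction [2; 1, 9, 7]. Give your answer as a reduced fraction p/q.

Start with 7.
9 + 1/(7/1) = 9 + 1/7 = 64/7
1 + 1/(64/7) = 1 + 7/64 = 71/64
2 + 1/(71/64) = 2 + 64/71 = 206/71

206/71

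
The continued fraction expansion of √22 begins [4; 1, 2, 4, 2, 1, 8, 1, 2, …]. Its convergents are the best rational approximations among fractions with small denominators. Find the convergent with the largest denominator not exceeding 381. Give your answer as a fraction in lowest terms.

List convergents until the denominator exceeds the bound:
a_0 = 4: 4/1  (≤ bound)
a_1 = 1: 5/1  (≤ bound)
a_2 = 2: 14/3  (≤ bound)
a_3 = 4: 61/13  (≤ bound)
a_4 = 2: 136/29  (≤ bound)
a_5 = 1: 197/42  (≤ bound)
a_6 = 8: 1712/365  (≤ bound)
a_7 = 1: 1909/407  (> 381, stop)

1712/365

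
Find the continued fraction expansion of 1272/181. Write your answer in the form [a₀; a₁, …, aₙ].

Run the Euclidean algorithm, recording each quotient:
1272 = 7·181 + 5, so a_0 = 7
181 = 36·5 + 1, so a_1 = 36
5 = 5·1 + 0, so a_2 = 5

[7; 36, 5]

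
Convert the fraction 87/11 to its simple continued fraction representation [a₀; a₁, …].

87 = 7·11 + 10, so a_0 = 7
11 = 1·10 + 1, so a_1 = 1
10 = 10·1 + 0, so a_2 = 10

[7; 1, 10]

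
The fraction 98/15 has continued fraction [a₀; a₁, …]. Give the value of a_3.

7

⌊98/15⌋ = 6, remainder 8
⌊15/8⌋ = 1, remainder 7
⌊8/7⌋ = 1, remainder 1
⌊7/1⌋ = 7, remainder 0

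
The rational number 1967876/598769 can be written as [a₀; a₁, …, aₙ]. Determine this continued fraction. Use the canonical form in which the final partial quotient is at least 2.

1967876 ÷ 598769 → quotient 3, remainder 171569
598769 ÷ 171569 → quotient 3, remainder 84062
171569 ÷ 84062 → quotient 2, remainder 3445
84062 ÷ 3445 → quotient 24, remainder 1382
3445 ÷ 1382 → quotient 2, remainder 681
1382 ÷ 681 → quotient 2, remainder 20
681 ÷ 20 → quotient 34, remainder 1
20 ÷ 1 → quotient 20, remainder 0

[3; 3, 2, 24, 2, 2, 34, 20]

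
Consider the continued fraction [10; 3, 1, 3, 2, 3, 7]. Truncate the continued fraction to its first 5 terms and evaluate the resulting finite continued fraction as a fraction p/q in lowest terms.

a_0 = 10: 10/1
a_1 = 3: 31/3
a_2 = 1: 41/4
a_3 = 3: 154/15
a_4 = 2: 349/34

349/34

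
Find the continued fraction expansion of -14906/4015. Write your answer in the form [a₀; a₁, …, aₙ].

[-4; 3, 2, 11, 1, 1, 11, 2]

⌊-14906/4015⌋ = -4, remainder 1154
⌊4015/1154⌋ = 3, remainder 553
⌊1154/553⌋ = 2, remainder 48
⌊553/48⌋ = 11, remainder 25
⌊48/25⌋ = 1, remainder 23
⌊25/23⌋ = 1, remainder 2
⌊23/2⌋ = 11, remainder 1
⌊2/1⌋ = 2, remainder 0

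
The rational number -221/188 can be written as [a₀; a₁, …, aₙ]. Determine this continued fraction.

[-2; 1, 4, 1, 2, 3, 3]

Apply division with remainder until the remainder is 0:
-221 ÷ 188 → quotient -2, remainder 155
188 ÷ 155 → quotient 1, remainder 33
155 ÷ 33 → quotient 4, remainder 23
33 ÷ 23 → quotient 1, remainder 10
23 ÷ 10 → quotient 2, remainder 3
10 ÷ 3 → quotient 3, remainder 1
3 ÷ 1 → quotient 3, remainder 0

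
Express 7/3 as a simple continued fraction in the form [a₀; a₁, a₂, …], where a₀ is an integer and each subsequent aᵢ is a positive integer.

7 ÷ 3 → quotient 2, remainder 1
3 ÷ 1 → quotient 3, remainder 0

[2; 3]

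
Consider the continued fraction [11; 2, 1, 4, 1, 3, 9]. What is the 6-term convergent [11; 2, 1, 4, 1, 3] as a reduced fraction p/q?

Start with 3.
1 + 1/(3/1) = 1 + 1/3 = 4/3
4 + 1/(4/3) = 4 + 3/4 = 19/4
1 + 1/(19/4) = 1 + 4/19 = 23/19
2 + 1/(23/19) = 2 + 19/23 = 65/23
11 + 1/(65/23) = 11 + 23/65 = 738/65

738/65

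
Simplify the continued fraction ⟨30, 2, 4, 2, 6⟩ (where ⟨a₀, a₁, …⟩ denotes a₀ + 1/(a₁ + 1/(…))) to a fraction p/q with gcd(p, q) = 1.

3928/129

Start with 6.
2 + 1/(6/1) = 2 + 1/6 = 13/6
4 + 1/(13/6) = 4 + 6/13 = 58/13
2 + 1/(58/13) = 2 + 13/58 = 129/58
30 + 1/(129/58) = 30 + 58/129 = 3928/129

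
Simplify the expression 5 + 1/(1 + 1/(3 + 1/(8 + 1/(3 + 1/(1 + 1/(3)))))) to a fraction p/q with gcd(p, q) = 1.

a_0 = 5: 5/1
a_1 = 1: 6/1
a_2 = 3: 23/4
a_3 = 8: 190/33
a_4 = 3: 593/103
a_5 = 1: 783/136
a_6 = 3: 2942/511

2942/511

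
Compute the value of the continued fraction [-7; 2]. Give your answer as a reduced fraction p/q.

-13/2

Start with 2.
-7 + 1/(2/1) = -7 + 1/2 = -13/2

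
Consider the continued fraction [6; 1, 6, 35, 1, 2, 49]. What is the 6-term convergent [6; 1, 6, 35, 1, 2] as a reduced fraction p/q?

a_0 = 6: 6/1
a_1 = 1: 7/1
a_2 = 6: 48/7
a_3 = 35: 1687/246
a_4 = 1: 1735/253
a_5 = 2: 5157/752

5157/752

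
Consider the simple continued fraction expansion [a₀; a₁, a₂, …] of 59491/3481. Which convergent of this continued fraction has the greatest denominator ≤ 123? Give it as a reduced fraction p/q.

a_0 = 17: 17/1  (≤ bound)
a_1 = 11: 188/11  (≤ bound)
a_2 = 11: 2085/122  (≤ bound)
a_3 = 1: 2273/133  (> 123, stop)

2085/122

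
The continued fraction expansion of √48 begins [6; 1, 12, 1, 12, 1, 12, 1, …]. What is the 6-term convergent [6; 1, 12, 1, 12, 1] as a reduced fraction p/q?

a_0 = 6: 6/1
a_1 = 1: 7/1
a_2 = 12: 90/13
a_3 = 1: 97/14
a_4 = 12: 1254/181
a_5 = 1: 1351/195

1351/195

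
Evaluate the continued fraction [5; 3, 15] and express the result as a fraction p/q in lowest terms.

a_0 = 5: 5/1
a_1 = 3: 16/3
a_2 = 15: 245/46

245/46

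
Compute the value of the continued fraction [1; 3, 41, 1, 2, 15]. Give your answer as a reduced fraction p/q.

a_0 = 1: 1/1
a_1 = 3: 4/3
a_2 = 41: 165/124
a_3 = 1: 169/127
a_4 = 2: 503/378
a_5 = 15: 7714/5797

7714/5797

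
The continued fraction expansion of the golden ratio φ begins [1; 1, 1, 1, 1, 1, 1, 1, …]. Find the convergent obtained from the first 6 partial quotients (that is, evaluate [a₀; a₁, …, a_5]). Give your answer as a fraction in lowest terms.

13/8

Compute successive convergents:
a_0 = 1: 1/1
a_1 = 1: 2/1
a_2 = 1: 3/2
a_3 = 1: 5/3
a_4 = 1: 8/5
a_5 = 1: 13/8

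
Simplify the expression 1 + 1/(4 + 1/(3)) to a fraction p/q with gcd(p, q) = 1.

16/13

Start with 3.
4 + 1/(3/1) = 4 + 1/3 = 13/3
1 + 1/(13/3) = 1 + 3/13 = 16/13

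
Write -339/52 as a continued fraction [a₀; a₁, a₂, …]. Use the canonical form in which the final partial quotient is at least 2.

Run the Euclidean algorithm, recording each quotient:
-339 ÷ 52 → quotient -7, remainder 25
52 ÷ 25 → quotient 2, remainder 2
25 ÷ 2 → quotient 12, remainder 1
2 ÷ 1 → quotient 2, remainder 0

[-7; 2, 12, 2]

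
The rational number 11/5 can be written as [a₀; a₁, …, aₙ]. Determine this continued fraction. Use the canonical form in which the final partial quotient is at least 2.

Apply division with remainder until the remainder is 0:
⌊11/5⌋ = 2, remainder 1
⌊5/1⌋ = 5, remainder 0

[2; 5]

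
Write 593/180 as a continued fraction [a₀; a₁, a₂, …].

[3; 3, 2, 1, 1, 10]

593 ÷ 180 → quotient 3, remainder 53
180 ÷ 53 → quotient 3, remainder 21
53 ÷ 21 → quotient 2, remainder 11
21 ÷ 11 → quotient 1, remainder 10
11 ÷ 10 → quotient 1, remainder 1
10 ÷ 1 → quotient 10, remainder 0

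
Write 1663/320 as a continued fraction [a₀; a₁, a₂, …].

1663 = 5·320 + 63, so a_0 = 5
320 = 5·63 + 5, so a_1 = 5
63 = 12·5 + 3, so a_2 = 12
5 = 1·3 + 2, so a_3 = 1
3 = 1·2 + 1, so a_4 = 1
2 = 2·1 + 0, so a_5 = 2

[5; 5, 12, 1, 1, 2]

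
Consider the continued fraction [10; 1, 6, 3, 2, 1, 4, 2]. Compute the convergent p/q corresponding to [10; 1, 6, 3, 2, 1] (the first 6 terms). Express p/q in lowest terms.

a_0 = 10: 10/1
a_1 = 1: 11/1
a_2 = 6: 76/7
a_3 = 3: 239/22
a_4 = 2: 554/51
a_5 = 1: 793/73

793/73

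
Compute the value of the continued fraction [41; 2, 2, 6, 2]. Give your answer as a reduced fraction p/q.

2857/69

a_0 = 41: 41/1
a_1 = 2: 83/2
a_2 = 2: 207/5
a_3 = 6: 1325/32
a_4 = 2: 2857/69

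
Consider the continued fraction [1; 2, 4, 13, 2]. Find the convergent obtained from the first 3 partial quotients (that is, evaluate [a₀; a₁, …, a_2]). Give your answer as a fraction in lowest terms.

13/9

Start with 4.
2 + 1/(4/1) = 2 + 1/4 = 9/4
1 + 1/(9/4) = 1 + 4/9 = 13/9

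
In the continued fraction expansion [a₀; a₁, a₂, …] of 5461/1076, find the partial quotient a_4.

Repeatedly divide and take the remainder:
5461 ÷ 1076 → quotient 5, remainder 81
1076 ÷ 81 → quotient 13, remainder 23
81 ÷ 23 → quotient 3, remainder 12
23 ÷ 12 → quotient 1, remainder 11
12 ÷ 11 → quotient 1, remainder 1

1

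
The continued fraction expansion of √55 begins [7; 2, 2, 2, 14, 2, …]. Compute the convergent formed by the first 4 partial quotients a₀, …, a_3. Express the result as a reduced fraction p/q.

89/12

Start with 2.
2 + 1/(2/1) = 2 + 1/2 = 5/2
2 + 1/(5/2) = 2 + 2/5 = 12/5
7 + 1/(12/5) = 7 + 5/12 = 89/12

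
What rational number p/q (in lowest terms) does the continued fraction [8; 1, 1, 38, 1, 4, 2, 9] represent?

69565/8178

Starting at the tail and folding back:
Start with 9.
2 + 1/(9/1) = 2 + 1/9 = 19/9
4 + 1/(19/9) = 4 + 9/19 = 85/19
1 + 1/(85/19) = 1 + 19/85 = 104/85
38 + 1/(104/85) = 38 + 85/104 = 4037/104
1 + 1/(4037/104) = 1 + 104/4037 = 4141/4037
1 + 1/(4141/4037) = 1 + 4037/4141 = 8178/4141
8 + 1/(8178/4141) = 8 + 4141/8178 = 69565/8178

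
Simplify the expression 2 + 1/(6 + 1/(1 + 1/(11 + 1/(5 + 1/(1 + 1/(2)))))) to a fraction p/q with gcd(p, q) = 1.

3071/1432

Starting at the tail and folding back:
Start with 2.
1 + 1/(2/1) = 1 + 1/2 = 3/2
5 + 1/(3/2) = 5 + 2/3 = 17/3
11 + 1/(17/3) = 11 + 3/17 = 190/17
1 + 1/(190/17) = 1 + 17/190 = 207/190
6 + 1/(207/190) = 6 + 190/207 = 1432/207
2 + 1/(1432/207) = 2 + 207/1432 = 3071/1432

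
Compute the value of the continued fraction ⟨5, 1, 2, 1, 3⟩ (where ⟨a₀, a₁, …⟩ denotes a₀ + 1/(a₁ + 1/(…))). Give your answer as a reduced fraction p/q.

Starting at the tail and folding back:
Start with 3.
1 + 1/(3/1) = 1 + 1/3 = 4/3
2 + 1/(4/3) = 2 + 3/4 = 11/4
1 + 1/(11/4) = 1 + 4/11 = 15/11
5 + 1/(15/11) = 5 + 11/15 = 86/15

86/15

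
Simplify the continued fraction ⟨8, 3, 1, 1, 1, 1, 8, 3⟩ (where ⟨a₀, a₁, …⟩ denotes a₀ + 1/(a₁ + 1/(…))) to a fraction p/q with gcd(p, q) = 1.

Start with 3.
8 + 1/(3/1) = 8 + 1/3 = 25/3
1 + 1/(25/3) = 1 + 3/25 = 28/25
1 + 1/(28/25) = 1 + 25/28 = 53/28
1 + 1/(53/28) = 1 + 28/53 = 81/53
1 + 1/(81/53) = 1 + 53/81 = 134/81
3 + 1/(134/81) = 3 + 81/134 = 483/134
8 + 1/(483/134) = 8 + 134/483 = 3998/483

3998/483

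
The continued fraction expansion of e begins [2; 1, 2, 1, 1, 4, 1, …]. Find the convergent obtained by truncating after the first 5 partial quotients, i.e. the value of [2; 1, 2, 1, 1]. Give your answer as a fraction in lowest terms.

19/7

Start with 1.
1 + 1/(1/1) = 1 + 1/1 = 2/1
2 + 1/(2/1) = 2 + 1/2 = 5/2
1 + 1/(5/2) = 1 + 2/5 = 7/5
2 + 1/(7/5) = 2 + 5/7 = 19/7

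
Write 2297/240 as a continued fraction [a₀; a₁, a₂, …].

[9; 1, 1, 3, 34]

Run the Euclidean algorithm, recording each quotient:
2297 = 9·240 + 137, so a_0 = 9
240 = 1·137 + 103, so a_1 = 1
137 = 1·103 + 34, so a_2 = 1
103 = 3·34 + 1, so a_3 = 3
34 = 34·1 + 0, so a_4 = 34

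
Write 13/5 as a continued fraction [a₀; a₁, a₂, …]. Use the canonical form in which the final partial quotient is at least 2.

13 = 2·5 + 3, so a_0 = 2
5 = 1·3 + 2, so a_1 = 1
3 = 1·2 + 1, so a_2 = 1
2 = 2·1 + 0, so a_3 = 2

[2; 1, 1, 2]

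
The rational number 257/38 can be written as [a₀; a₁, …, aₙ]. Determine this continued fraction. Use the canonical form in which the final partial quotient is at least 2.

257 ÷ 38 → quotient 6, remainder 29
38 ÷ 29 → quotient 1, remainder 9
29 ÷ 9 → quotient 3, remainder 2
9 ÷ 2 → quotient 4, remainder 1
2 ÷ 1 → quotient 2, remainder 0

[6; 1, 3, 4, 2]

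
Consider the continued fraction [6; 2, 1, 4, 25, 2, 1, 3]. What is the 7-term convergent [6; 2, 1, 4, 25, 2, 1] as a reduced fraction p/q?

a_0 = 6: 6/1
a_1 = 2: 13/2
a_2 = 1: 19/3
a_3 = 4: 89/14
a_4 = 25: 2244/353
a_5 = 2: 4577/720
a_6 = 1: 6821/1073

6821/1073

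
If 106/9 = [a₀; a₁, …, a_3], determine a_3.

2

Run the Euclidean algorithm, recording each quotient:
106 = 11·9 + 7, so a_0 = 11
9 = 1·7 + 2, so a_1 = 1
7 = 3·2 + 1, so a_2 = 3
2 = 2·1 + 0, so a_3 = 2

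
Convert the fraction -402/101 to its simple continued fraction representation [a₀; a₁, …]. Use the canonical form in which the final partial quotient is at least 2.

[-4; 50, 2]

⌊-402/101⌋ = -4, remainder 2
⌊101/2⌋ = 50, remainder 1
⌊2/1⌋ = 2, remainder 0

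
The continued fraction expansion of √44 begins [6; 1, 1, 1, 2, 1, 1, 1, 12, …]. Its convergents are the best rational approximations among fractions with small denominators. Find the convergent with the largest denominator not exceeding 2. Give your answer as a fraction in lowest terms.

a_0 = 6: 6/1  (≤ bound)
a_1 = 1: 7/1  (≤ bound)
a_2 = 1: 13/2  (≤ bound)
a_3 = 1: 20/3  (> 2, stop)

13/2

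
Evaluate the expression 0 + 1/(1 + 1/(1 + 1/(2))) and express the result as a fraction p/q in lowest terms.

3/5

Start with 2.
1 + 1/(2/1) = 1 + 1/2 = 3/2
1 + 1/(3/2) = 1 + 2/3 = 5/3
0 + 1/(5/3) = 0 + 3/5 = 3/5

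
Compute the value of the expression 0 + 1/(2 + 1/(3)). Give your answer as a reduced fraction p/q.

a_0 = 0: 0/1
a_1 = 2: 1/2
a_2 = 3: 3/7

3/7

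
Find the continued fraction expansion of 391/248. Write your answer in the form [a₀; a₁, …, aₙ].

[1; 1, 1, 2, 1, 3, 4, 2]

391 ÷ 248 → quotient 1, remainder 143
248 ÷ 143 → quotient 1, remainder 105
143 ÷ 105 → quotient 1, remainder 38
105 ÷ 38 → quotient 2, remainder 29
38 ÷ 29 → quotient 1, remainder 9
29 ÷ 9 → quotient 3, remainder 2
9 ÷ 2 → quotient 4, remainder 1
2 ÷ 1 → quotient 2, remainder 0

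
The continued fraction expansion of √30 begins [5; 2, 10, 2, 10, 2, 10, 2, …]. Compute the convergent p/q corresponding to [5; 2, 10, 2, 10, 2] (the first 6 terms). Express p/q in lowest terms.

Start with 2.
10 + 1/(2/1) = 10 + 1/2 = 21/2
2 + 1/(21/2) = 2 + 2/21 = 44/21
10 + 1/(44/21) = 10 + 21/44 = 461/44
2 + 1/(461/44) = 2 + 44/461 = 966/461
5 + 1/(966/461) = 5 + 461/966 = 5291/966

5291/966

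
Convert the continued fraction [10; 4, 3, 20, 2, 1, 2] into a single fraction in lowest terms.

22007/2151

a_0 = 10: 10/1
a_1 = 4: 41/4
a_2 = 3: 133/13
a_3 = 20: 2701/264
a_4 = 2: 5535/541
a_5 = 1: 8236/805
a_6 = 2: 22007/2151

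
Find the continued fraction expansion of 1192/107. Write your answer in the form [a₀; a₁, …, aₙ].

Run the Euclidean algorithm, recording each quotient:
1192 = 11·107 + 15, so a_0 = 11
107 = 7·15 + 2, so a_1 = 7
15 = 7·2 + 1, so a_2 = 7
2 = 2·1 + 0, so a_3 = 2

[11; 7, 7, 2]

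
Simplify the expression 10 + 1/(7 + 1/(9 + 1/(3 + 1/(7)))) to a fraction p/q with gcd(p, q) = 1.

14775/1457

Use the convergent recurrence hₖ = aₖ·hₖ₋₁ + hₖ₋₂ (and likewise for the denominators kₖ):
a_0 = 10: 10/1
a_1 = 7: 71/7
a_2 = 9: 649/64
a_3 = 3: 2018/199
a_4 = 7: 14775/1457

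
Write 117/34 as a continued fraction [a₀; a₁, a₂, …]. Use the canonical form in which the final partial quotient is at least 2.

117 ÷ 34 → quotient 3, remainder 15
34 ÷ 15 → quotient 2, remainder 4
15 ÷ 4 → quotient 3, remainder 3
4 ÷ 3 → quotient 1, remainder 1
3 ÷ 1 → quotient 3, remainder 0

[3; 2, 3, 1, 3]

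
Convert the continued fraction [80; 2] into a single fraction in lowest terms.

161/2

Start with 2.
80 + 1/(2/1) = 80 + 1/2 = 161/2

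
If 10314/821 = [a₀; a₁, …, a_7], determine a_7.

Run the Euclidean algorithm, recording each quotient:
10314 ÷ 821 → quotient 12, remainder 462
821 ÷ 462 → quotient 1, remainder 359
462 ÷ 359 → quotient 1, remainder 103
359 ÷ 103 → quotient 3, remainder 50
103 ÷ 50 → quotient 2, remainder 3
50 ÷ 3 → quotient 16, remainder 2
3 ÷ 2 → quotient 1, remainder 1
2 ÷ 1 → quotient 2, remainder 0

2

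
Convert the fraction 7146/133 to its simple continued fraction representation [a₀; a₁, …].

[53; 1, 2, 1, 2, 3, 1, 2]

Run the Euclidean algorithm, recording each quotient:
⌊7146/133⌋ = 53, remainder 97
⌊133/97⌋ = 1, remainder 36
⌊97/36⌋ = 2, remainder 25
⌊36/25⌋ = 1, remainder 11
⌊25/11⌋ = 2, remainder 3
⌊11/3⌋ = 3, remainder 2
⌊3/2⌋ = 1, remainder 1
⌊2/1⌋ = 2, remainder 0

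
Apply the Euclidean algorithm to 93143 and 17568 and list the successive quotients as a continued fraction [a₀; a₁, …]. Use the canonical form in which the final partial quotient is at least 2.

[5; 3, 3, 5, 11, 4, 7]

Apply division with remainder until the remainder is 0:
93143 = 5·17568 + 5303, so a_0 = 5
17568 = 3·5303 + 1659, so a_1 = 3
5303 = 3·1659 + 326, so a_2 = 3
1659 = 5·326 + 29, so a_3 = 5
326 = 11·29 + 7, so a_4 = 11
29 = 4·7 + 1, so a_5 = 4
7 = 7·1 + 0, so a_6 = 7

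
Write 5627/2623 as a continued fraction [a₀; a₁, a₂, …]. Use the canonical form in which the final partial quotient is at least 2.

[2; 6, 1, 7, 1, 1, 1, 14]

5627 ÷ 2623 → quotient 2, remainder 381
2623 ÷ 381 → quotient 6, remainder 337
381 ÷ 337 → quotient 1, remainder 44
337 ÷ 44 → quotient 7, remainder 29
44 ÷ 29 → quotient 1, remainder 15
29 ÷ 15 → quotient 1, remainder 14
15 ÷ 14 → quotient 1, remainder 1
14 ÷ 1 → quotient 14, remainder 0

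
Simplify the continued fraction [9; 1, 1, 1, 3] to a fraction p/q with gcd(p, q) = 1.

106/11

a_0 = 9: 9/1
a_1 = 1: 10/1
a_2 = 1: 19/2
a_3 = 1: 29/3
a_4 = 3: 106/11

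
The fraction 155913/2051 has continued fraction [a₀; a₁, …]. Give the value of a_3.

3

Repeatedly divide and take the remainder:
155913 = 76·2051 + 37, so a_0 = 76
2051 = 55·37 + 16, so a_1 = 55
37 = 2·16 + 5, so a_2 = 2
16 = 3·5 + 1, so a_3 = 3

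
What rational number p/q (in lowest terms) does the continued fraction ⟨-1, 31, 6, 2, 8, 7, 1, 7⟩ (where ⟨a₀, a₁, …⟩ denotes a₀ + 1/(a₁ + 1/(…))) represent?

a_0 = -1: -1/1
a_1 = 31: -30/31
a_2 = 6: -181/187
a_3 = 2: -392/405
a_4 = 8: -3317/3427
a_5 = 7: -23611/24394
a_6 = 1: -26928/27821
a_7 = 7: -212107/219141

-212107/219141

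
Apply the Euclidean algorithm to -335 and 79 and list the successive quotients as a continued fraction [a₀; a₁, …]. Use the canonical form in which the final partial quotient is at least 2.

[-5; 1, 3, 6, 3]

-335 = -5·79 + 60, so a_0 = -5
79 = 1·60 + 19, so a_1 = 1
60 = 3·19 + 3, so a_2 = 3
19 = 6·3 + 1, so a_3 = 6
3 = 3·1 + 0, so a_4 = 3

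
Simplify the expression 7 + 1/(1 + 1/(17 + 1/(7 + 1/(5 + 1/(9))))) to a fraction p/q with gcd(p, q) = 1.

Starting at the tail and folding back:
Start with 9.
5 + 1/(9/1) = 5 + 1/9 = 46/9
7 + 1/(46/9) = 7 + 9/46 = 331/46
17 + 1/(331/46) = 17 + 46/331 = 5673/331
1 + 1/(5673/331) = 1 + 331/5673 = 6004/5673
7 + 1/(6004/5673) = 7 + 5673/6004 = 47701/6004

47701/6004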